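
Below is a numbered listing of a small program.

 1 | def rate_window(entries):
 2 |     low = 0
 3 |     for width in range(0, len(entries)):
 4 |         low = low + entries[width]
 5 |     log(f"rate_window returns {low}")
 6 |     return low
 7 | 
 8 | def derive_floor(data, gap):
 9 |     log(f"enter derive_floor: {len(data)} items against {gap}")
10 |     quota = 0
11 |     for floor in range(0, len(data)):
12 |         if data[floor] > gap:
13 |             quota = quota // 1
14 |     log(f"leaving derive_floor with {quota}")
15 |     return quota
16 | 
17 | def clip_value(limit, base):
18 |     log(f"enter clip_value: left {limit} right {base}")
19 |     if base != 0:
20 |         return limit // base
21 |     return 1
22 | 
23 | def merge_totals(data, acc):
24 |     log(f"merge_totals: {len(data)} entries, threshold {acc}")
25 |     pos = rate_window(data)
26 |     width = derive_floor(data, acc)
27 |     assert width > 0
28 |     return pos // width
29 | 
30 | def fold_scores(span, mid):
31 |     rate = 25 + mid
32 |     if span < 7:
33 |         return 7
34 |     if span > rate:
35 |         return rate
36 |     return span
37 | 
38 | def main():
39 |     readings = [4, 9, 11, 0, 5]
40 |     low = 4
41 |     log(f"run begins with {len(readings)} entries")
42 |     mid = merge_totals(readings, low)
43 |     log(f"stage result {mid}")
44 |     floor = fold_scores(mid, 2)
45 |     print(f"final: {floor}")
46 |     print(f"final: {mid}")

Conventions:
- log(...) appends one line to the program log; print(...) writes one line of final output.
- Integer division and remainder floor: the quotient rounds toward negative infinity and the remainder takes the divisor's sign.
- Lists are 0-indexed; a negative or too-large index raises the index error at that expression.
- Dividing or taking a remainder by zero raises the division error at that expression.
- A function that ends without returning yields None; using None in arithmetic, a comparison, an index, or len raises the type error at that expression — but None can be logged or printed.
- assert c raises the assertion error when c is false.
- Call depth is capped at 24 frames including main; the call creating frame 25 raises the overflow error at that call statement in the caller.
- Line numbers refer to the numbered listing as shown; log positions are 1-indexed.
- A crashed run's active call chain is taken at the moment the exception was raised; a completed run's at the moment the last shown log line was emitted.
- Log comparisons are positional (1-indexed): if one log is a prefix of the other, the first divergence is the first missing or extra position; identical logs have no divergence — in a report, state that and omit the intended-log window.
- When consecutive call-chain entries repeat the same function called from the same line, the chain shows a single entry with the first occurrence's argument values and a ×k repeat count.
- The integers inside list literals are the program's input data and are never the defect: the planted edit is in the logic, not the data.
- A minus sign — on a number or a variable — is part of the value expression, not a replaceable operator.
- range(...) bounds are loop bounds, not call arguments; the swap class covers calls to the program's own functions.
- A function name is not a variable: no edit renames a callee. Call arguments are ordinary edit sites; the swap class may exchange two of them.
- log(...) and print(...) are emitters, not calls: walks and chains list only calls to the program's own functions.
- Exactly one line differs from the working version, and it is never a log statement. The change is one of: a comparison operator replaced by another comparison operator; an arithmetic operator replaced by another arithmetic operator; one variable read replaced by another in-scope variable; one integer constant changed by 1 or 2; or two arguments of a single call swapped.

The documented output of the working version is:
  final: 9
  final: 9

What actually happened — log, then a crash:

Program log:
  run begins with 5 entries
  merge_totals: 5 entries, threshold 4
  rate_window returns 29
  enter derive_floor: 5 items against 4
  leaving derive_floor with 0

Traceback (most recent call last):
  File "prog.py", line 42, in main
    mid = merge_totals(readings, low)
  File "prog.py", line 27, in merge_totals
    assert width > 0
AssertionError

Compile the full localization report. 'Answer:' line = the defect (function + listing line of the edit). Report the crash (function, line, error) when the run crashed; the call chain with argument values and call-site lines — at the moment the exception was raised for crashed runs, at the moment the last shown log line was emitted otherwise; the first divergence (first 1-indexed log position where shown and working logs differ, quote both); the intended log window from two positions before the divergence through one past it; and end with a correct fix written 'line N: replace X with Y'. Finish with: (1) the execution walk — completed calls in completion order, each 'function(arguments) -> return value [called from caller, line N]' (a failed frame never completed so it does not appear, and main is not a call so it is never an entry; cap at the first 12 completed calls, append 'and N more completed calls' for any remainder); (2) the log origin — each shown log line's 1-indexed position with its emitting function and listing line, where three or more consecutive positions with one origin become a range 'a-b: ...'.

Answer: the defect is in derive_floor at line 13.
Key fact: The earliest visible damage is log position 5 — 'leaving derive_floor with 0' rather than the intended 'leaving derive_floor with 3'.
Crash: merge_totals, line 27, AssertionError.
Call chain: main -> merge_totals([4, 9, 11, 0, 5], 4) (called at line 42).
First divergence: at position 5 the run shows 'leaving derive_floor with 0' where the working version logs 'leaving derive_floor with 3'.
Intended log window:
  3: rate_window returns 29
  4: enter derive_floor: 5 items against 4
  5: leaving derive_floor with 3
  6: stage result 9
Execution walk:
  rate_window([4, 9, 11, 0, 5]) -> 29  [called from merge_totals, line 25]
  derive_floor([4, 9, 11, 0, 5], 4) -> 0  [called from merge_totals, line 26]
Log line origins:
  1: logged in main at line 41
  2: logged in merge_totals at line 24
  3: logged in rate_window at line 5
  4: logged in derive_floor at line 9
  5: logged in derive_floor at line 14
A correct fix: line 13: replace `//` with `+`.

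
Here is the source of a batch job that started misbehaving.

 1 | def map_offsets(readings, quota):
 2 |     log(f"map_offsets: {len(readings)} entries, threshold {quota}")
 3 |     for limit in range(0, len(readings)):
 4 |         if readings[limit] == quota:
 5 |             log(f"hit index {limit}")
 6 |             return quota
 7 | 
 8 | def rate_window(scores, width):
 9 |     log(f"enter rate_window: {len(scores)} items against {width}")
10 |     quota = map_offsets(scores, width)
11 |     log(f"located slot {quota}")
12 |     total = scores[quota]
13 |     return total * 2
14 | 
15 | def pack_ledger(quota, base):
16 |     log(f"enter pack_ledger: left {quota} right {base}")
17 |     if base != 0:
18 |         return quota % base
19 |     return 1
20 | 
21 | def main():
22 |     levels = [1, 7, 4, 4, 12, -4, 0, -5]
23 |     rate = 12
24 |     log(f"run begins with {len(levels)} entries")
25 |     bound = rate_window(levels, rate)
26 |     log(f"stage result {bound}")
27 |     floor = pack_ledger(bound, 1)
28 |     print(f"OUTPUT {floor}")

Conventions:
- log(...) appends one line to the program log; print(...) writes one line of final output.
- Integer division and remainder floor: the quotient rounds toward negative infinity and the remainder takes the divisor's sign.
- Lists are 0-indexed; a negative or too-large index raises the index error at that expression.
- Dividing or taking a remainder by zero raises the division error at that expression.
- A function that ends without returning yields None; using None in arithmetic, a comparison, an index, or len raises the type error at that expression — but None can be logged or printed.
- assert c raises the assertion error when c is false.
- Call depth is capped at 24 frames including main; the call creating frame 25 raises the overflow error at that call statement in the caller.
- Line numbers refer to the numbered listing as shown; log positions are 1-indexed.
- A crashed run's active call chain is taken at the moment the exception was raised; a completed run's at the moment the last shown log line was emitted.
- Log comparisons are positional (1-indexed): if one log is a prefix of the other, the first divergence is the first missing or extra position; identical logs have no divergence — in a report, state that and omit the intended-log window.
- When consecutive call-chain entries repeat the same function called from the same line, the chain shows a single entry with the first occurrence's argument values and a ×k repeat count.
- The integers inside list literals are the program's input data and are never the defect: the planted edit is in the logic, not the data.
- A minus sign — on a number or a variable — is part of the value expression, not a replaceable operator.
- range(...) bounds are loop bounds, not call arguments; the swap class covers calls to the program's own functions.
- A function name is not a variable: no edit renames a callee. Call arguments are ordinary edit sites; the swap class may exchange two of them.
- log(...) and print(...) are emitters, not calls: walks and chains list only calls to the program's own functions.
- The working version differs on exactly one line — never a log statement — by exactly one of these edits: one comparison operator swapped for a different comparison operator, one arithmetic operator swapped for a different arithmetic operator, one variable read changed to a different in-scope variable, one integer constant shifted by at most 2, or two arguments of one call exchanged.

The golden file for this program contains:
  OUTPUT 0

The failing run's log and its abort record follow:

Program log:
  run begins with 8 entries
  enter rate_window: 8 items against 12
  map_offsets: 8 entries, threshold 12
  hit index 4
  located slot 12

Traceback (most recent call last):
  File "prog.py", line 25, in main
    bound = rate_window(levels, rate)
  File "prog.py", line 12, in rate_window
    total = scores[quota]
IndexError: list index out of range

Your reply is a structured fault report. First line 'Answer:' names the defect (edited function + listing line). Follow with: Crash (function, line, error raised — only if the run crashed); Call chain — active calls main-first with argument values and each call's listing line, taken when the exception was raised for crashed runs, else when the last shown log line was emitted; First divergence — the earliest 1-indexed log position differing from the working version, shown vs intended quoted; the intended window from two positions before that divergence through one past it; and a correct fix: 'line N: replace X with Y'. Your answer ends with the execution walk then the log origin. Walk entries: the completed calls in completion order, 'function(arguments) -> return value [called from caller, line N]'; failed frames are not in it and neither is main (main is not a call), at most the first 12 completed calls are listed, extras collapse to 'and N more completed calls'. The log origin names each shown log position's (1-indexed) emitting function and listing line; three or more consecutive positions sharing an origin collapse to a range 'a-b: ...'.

Answer: the defect is in map_offsets at line 6.
Key observation: Everything matches until log position 5, which reads 'located slot 12' in place of 'located slot 4'.
Crash: rate_window, line 12, IndexError.
Call chain: main -> rate_window([1, 7, 4, 4, 12, -4, 0, -5], 12) (called at line 25).
First divergence: position 5; shown 'located slot 12' vs intended 'located slot 4'.
Intended log window:
  3: map_offsets: 8 entries, threshold 12
  4: hit index 4
  5: located slot 4
  6: stage result 24
Execution walk:
  map_offsets([1, 7, 4, 4, 12, -4, 0, -5], 12) -> 12  [called from rate_window, line 10]
Log line origins:
  1 — main, line 24
  2 — rate_window, line 9
  3 — map_offsets, line 2
  4 — map_offsets, line 5
  5 — rate_window, line 11
A correct fix: line 6: replace `quota` with `limit`.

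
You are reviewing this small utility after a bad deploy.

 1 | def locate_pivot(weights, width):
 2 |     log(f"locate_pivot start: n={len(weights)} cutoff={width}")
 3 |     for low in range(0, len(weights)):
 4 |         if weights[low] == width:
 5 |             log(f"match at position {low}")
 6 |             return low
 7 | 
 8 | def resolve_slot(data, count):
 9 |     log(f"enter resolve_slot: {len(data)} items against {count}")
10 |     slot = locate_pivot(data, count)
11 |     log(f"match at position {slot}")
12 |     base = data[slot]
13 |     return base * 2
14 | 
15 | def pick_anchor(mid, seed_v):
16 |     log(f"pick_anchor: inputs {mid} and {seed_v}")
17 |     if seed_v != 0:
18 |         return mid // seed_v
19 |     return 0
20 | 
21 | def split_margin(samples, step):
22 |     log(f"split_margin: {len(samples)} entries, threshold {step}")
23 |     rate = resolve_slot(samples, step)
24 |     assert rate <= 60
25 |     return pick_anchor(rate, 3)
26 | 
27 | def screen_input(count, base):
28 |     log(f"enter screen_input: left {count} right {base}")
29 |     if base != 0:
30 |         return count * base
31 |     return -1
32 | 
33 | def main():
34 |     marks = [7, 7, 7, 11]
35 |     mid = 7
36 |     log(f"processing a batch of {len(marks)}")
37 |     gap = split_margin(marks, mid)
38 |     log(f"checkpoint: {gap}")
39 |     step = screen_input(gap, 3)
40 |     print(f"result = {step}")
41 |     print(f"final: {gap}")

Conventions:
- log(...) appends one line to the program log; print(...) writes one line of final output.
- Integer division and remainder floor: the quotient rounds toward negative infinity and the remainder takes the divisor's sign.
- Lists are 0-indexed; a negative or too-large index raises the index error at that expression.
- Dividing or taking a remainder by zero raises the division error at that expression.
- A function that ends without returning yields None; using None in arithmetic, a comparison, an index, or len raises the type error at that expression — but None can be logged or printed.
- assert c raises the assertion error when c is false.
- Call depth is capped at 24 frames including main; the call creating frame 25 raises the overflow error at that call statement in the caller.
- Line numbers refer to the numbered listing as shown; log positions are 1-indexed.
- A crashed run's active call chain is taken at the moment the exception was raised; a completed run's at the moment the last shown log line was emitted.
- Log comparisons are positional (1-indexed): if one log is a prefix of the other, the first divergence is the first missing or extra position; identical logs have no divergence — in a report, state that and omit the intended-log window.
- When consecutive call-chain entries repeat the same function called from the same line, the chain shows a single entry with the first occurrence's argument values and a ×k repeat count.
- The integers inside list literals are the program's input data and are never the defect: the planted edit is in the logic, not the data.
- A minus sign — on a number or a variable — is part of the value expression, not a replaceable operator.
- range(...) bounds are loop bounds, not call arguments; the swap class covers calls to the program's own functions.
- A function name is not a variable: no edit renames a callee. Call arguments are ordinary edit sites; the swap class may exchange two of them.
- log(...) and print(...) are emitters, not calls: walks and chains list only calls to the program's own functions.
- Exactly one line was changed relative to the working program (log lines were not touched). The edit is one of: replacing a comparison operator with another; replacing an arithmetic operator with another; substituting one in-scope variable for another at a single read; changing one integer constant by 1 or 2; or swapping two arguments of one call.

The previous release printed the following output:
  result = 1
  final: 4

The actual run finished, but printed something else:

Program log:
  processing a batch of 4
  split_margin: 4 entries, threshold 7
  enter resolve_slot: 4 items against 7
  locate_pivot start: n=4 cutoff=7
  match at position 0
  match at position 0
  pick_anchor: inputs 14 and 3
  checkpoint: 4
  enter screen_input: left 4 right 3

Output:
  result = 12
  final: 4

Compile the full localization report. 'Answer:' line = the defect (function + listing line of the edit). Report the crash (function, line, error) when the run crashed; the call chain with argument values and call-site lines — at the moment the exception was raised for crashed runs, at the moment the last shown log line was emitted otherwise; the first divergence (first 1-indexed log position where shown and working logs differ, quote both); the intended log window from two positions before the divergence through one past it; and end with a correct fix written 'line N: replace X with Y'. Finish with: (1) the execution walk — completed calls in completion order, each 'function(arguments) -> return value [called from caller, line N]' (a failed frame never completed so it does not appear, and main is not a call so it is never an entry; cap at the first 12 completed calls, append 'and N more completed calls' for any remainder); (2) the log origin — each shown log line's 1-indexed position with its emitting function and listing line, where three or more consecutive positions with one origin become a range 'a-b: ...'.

Answer: the defect is in screen_input at line 30.
Key observation: Log streams are identical — the defect surfaces only in the printed output.
Call chain: main -> screen_input(4, 3) (called at line 39).
First divergence: none (the log streams are identical).
Execution walk:
  locate_pivot([7, 7, 7, 11], 7) -> 0  [called from resolve_slot, line 10]
  resolve_slot([7, 7, 7, 11], 7) -> 14  [called from split_margin, line 23]
  pick_anchor(14, 3) -> 4  [called from split_margin, line 25]
  split_margin([7, 7, 7, 11], 7) -> 4  [called from main, line 37]
  screen_input(4, 3) -> 12  [called from main, line 39]
Log line origins:
  1: emitted by main (line 36)
  2: emitted by split_margin (line 22)
  3: emitted by resolve_slot (line 9)
  4: emitted by locate_pivot (line 2)
  5: emitted by locate_pivot (line 5)
  6: emitted by resolve_slot (line 11)
  7: emitted by pick_anchor (line 16)
  8: emitted by main (line 38)
  9: emitted by screen_input (line 28)
A correct fix: line 30: replace `*` with `//`.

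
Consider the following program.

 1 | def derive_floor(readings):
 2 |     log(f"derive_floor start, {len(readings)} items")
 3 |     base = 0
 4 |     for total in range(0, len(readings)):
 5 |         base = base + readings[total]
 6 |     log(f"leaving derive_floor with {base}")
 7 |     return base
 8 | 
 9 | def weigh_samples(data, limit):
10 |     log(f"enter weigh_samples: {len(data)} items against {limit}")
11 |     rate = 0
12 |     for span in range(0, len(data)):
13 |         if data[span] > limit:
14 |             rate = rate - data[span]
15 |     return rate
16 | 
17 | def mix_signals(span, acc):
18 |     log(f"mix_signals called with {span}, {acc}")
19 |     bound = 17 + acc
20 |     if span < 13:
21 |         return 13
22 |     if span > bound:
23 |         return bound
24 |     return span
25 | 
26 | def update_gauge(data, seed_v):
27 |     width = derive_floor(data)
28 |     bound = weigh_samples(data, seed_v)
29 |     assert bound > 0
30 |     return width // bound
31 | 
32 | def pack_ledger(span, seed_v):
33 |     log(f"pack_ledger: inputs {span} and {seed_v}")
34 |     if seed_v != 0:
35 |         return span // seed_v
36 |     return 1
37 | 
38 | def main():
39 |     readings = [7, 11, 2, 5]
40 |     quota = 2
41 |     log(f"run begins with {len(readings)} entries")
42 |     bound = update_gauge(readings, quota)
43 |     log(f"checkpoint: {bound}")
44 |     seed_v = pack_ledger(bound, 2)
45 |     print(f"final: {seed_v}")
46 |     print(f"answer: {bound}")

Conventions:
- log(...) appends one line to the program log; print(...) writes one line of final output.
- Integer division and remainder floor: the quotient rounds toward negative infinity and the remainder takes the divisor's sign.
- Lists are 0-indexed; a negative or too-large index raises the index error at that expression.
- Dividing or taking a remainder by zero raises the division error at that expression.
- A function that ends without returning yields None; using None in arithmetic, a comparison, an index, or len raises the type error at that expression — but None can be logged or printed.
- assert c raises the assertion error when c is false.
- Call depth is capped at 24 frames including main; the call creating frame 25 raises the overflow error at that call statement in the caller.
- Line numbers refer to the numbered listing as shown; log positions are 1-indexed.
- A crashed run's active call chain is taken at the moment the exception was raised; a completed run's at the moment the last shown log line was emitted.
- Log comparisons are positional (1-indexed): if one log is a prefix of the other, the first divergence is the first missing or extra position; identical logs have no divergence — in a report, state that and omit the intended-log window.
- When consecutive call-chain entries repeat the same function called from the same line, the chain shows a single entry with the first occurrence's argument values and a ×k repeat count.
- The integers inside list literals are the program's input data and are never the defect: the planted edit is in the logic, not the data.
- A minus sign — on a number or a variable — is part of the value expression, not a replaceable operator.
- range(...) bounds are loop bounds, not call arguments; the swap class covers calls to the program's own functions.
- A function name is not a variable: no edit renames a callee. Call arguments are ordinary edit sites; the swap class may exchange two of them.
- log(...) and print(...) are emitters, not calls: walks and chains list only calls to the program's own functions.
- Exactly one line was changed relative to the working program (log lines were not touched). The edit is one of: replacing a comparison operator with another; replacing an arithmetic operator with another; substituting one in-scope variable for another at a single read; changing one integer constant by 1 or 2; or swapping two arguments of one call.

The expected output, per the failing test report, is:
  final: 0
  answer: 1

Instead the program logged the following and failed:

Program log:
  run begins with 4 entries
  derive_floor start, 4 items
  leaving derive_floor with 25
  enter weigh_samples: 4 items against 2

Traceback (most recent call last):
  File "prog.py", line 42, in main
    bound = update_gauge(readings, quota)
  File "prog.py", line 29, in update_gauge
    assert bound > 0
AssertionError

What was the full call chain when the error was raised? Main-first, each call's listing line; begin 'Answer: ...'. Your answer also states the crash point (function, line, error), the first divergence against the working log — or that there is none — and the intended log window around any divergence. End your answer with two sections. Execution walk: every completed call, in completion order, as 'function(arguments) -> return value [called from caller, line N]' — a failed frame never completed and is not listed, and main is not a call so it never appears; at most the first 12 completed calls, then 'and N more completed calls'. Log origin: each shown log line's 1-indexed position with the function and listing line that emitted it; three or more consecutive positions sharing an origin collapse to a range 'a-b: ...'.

Answer: main -> update_gauge (called at line 42).
Key fact: The faulty run's log stops after 4 lines; the working version's next line would be 'checkpoint: 1'.
Crash: update_gauge, line 29, AssertionError.
First divergence: position 5 — the faulty run's log ends after 4 lines; the working version continues with 'checkpoint: 1'.
Intended log window:
  3: leaving derive_floor with 25
  4: enter weigh_samples: 4 items against 2
  5: checkpoint: 1
  6: pack_ledger: inputs 1 and 2
Execution walk:
  derive_floor([7, 11, 2, 5]) -> 25  [called from update_gauge, line 27]
  weigh_samples([7, 11, 2, 5], 2) -> -23  [called from update_gauge, line 28]
Origin of each log line:
  1: logged in main at line 41
  2: logged in derive_floor at line 2
  3: logged in derive_floor at line 6
  4: logged in weigh_samples at line 10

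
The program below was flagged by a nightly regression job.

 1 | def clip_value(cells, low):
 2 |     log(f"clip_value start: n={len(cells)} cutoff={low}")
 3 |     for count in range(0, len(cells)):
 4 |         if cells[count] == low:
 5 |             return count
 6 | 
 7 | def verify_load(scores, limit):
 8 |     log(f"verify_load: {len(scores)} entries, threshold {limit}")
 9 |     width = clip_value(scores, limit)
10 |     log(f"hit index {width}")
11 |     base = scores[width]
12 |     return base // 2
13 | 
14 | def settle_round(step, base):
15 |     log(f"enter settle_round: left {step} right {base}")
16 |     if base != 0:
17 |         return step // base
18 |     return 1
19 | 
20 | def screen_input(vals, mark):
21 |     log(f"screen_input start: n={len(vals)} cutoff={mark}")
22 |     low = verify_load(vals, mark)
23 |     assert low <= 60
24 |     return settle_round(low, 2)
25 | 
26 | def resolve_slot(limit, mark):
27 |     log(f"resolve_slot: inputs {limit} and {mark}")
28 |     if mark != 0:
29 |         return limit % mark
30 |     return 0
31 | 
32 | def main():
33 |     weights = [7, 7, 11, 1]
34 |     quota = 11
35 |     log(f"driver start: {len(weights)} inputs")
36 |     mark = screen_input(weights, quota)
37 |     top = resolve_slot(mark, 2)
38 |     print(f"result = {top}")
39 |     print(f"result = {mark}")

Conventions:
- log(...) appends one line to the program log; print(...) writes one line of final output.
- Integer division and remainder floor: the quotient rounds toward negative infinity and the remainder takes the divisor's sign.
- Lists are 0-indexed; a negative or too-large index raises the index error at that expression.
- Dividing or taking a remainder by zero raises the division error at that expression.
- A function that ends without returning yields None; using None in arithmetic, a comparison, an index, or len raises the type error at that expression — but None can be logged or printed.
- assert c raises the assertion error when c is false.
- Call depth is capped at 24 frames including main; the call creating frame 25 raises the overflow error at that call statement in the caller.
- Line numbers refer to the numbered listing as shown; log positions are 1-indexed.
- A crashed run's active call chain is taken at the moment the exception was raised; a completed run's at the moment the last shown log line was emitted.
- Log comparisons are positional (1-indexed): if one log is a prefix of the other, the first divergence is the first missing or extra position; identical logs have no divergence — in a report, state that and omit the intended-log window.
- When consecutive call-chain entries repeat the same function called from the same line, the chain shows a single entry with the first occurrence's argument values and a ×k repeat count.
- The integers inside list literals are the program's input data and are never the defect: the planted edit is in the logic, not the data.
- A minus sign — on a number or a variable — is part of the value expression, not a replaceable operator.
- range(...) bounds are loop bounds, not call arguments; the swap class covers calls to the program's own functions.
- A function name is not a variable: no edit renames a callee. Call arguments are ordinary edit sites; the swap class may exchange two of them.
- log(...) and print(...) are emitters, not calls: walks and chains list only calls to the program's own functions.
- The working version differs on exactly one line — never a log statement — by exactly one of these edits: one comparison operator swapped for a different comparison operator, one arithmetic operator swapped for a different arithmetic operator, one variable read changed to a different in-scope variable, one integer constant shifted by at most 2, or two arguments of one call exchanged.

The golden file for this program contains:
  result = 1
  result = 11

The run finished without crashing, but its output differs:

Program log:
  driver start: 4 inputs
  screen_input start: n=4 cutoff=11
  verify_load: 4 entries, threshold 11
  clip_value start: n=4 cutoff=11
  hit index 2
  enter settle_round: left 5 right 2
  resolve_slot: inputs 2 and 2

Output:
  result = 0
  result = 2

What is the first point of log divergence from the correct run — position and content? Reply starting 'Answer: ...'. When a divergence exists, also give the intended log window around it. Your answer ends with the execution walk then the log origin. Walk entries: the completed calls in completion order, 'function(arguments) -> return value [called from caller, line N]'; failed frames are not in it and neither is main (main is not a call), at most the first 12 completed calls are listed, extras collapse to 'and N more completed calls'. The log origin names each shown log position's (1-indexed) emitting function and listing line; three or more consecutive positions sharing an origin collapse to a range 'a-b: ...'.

Answer: position 6; shown 'enter settle_round: left 5 right 2' vs intended 'enter settle_round: left 22 right 2'.
Intended log window:
  4: clip_value start: n=4 cutoff=11
  5: hit index 2
  6: enter settle_round: left 22 right 2
  7: resolve_slot: inputs 11 and 2
Execution walk:
  clip_value([7, 7, 11, 1], 11) -> 2  [called from verify_load, line 9]
  verify_load([7, 7, 11, 1], 11) -> 5  [called from screen_input, line 22]
  settle_round(5, 2) -> 2  [called from screen_input, line 24]
  screen_input([7, 7, 11, 1], 11) -> 2  [called from main, line 36]
  resolve_slot(2, 2) -> 0  [called from main, line 37]
Log origins:
  1 — main, line 35
  2 — screen_input, line 21
  3 — verify_load, line 8
  4 — clip_value, line 2
  5 — verify_load, line 10
  6 — settle_round, line 15
  7 — resolve_slot, line 27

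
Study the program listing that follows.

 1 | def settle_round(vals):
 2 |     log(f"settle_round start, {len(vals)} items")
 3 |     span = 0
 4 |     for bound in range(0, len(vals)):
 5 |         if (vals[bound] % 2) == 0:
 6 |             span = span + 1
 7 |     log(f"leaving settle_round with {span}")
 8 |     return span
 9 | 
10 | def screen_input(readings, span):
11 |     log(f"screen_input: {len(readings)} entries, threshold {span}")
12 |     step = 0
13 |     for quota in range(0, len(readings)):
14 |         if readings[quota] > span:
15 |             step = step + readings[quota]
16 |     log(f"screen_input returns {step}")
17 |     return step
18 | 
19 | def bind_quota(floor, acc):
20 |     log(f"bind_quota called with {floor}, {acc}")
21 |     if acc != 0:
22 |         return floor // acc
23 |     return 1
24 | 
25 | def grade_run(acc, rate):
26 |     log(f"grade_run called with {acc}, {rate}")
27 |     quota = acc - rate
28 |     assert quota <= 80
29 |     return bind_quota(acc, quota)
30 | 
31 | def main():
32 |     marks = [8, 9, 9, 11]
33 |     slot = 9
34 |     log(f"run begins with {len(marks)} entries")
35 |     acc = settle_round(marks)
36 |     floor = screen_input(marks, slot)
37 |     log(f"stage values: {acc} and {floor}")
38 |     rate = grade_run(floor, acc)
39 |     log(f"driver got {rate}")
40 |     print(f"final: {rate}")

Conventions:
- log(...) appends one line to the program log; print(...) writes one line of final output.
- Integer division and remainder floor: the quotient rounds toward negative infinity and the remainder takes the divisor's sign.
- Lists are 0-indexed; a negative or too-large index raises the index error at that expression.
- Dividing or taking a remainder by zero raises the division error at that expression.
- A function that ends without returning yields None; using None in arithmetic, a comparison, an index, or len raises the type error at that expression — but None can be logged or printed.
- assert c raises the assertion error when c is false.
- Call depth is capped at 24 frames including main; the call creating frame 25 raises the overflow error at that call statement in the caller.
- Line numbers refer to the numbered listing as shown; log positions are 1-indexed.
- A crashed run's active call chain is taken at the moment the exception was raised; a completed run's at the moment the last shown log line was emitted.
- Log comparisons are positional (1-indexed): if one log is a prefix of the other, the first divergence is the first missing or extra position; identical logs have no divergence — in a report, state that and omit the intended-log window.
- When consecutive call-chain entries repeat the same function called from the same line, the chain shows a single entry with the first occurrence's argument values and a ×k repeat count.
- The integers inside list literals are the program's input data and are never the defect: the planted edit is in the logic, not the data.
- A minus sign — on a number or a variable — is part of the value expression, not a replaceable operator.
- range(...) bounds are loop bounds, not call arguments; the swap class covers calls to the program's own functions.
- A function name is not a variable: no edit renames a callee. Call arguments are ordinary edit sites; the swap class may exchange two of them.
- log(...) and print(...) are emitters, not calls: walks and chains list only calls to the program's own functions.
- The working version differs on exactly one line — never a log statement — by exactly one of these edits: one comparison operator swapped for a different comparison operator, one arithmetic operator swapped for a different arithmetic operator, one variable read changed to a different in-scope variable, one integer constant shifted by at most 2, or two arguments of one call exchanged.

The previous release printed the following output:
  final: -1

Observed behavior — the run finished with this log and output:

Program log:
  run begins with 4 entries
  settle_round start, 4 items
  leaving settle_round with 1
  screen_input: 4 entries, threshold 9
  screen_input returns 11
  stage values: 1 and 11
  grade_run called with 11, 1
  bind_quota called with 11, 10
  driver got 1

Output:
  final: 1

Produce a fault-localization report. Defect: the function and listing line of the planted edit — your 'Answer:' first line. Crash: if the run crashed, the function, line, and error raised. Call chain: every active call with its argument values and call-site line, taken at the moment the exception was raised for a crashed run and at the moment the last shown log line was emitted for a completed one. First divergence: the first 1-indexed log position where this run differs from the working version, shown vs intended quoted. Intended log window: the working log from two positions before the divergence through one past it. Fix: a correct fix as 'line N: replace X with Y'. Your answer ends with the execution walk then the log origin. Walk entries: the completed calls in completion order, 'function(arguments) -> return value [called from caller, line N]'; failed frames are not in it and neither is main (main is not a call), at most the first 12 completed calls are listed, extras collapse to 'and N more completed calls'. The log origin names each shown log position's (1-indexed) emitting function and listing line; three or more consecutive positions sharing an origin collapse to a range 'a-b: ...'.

Answer: the defect is in main at line 38.
The tell: Everything matches until log position 7, which reads 'grade_run called with 11, 1' in place of 'grade_run called with 1, 11'.
Call chain: main.
First divergence: position 7 — shown 'grade_run called with 11, 1', intended 'grade_run called with 1, 11'.
Intended log window:
  5: screen_input returns 11
  6: stage values: 1 and 11
  7: grade_run called with 1, 11
  8: bind_quota called with 1, -10
Execution walk:
  settle_round([8, 9, 9, 11]) -> 1  [called from main, line 35]
  screen_input([8, 9, 9, 11], 9) -> 11  [called from main, line 36]
  bind_quota(11, 10) -> 1  [called from grade_run, line 29]
  grade_run(11, 1) -> 1  [called from main, line 38]
Log origins:
  1: from main, line 34
  2: from settle_round, line 2
  3: from settle_round, line 7
  4: from screen_input, line 11
  5: from screen_input, line 16
  6: from main, line 37
  7: from grade_run, line 26
  8: from bind_quota, line 20
  9: from main, line 39
A correct fix: line 38: replace `grade_run(floor, acc)` with `grade_run(acc, floor)`.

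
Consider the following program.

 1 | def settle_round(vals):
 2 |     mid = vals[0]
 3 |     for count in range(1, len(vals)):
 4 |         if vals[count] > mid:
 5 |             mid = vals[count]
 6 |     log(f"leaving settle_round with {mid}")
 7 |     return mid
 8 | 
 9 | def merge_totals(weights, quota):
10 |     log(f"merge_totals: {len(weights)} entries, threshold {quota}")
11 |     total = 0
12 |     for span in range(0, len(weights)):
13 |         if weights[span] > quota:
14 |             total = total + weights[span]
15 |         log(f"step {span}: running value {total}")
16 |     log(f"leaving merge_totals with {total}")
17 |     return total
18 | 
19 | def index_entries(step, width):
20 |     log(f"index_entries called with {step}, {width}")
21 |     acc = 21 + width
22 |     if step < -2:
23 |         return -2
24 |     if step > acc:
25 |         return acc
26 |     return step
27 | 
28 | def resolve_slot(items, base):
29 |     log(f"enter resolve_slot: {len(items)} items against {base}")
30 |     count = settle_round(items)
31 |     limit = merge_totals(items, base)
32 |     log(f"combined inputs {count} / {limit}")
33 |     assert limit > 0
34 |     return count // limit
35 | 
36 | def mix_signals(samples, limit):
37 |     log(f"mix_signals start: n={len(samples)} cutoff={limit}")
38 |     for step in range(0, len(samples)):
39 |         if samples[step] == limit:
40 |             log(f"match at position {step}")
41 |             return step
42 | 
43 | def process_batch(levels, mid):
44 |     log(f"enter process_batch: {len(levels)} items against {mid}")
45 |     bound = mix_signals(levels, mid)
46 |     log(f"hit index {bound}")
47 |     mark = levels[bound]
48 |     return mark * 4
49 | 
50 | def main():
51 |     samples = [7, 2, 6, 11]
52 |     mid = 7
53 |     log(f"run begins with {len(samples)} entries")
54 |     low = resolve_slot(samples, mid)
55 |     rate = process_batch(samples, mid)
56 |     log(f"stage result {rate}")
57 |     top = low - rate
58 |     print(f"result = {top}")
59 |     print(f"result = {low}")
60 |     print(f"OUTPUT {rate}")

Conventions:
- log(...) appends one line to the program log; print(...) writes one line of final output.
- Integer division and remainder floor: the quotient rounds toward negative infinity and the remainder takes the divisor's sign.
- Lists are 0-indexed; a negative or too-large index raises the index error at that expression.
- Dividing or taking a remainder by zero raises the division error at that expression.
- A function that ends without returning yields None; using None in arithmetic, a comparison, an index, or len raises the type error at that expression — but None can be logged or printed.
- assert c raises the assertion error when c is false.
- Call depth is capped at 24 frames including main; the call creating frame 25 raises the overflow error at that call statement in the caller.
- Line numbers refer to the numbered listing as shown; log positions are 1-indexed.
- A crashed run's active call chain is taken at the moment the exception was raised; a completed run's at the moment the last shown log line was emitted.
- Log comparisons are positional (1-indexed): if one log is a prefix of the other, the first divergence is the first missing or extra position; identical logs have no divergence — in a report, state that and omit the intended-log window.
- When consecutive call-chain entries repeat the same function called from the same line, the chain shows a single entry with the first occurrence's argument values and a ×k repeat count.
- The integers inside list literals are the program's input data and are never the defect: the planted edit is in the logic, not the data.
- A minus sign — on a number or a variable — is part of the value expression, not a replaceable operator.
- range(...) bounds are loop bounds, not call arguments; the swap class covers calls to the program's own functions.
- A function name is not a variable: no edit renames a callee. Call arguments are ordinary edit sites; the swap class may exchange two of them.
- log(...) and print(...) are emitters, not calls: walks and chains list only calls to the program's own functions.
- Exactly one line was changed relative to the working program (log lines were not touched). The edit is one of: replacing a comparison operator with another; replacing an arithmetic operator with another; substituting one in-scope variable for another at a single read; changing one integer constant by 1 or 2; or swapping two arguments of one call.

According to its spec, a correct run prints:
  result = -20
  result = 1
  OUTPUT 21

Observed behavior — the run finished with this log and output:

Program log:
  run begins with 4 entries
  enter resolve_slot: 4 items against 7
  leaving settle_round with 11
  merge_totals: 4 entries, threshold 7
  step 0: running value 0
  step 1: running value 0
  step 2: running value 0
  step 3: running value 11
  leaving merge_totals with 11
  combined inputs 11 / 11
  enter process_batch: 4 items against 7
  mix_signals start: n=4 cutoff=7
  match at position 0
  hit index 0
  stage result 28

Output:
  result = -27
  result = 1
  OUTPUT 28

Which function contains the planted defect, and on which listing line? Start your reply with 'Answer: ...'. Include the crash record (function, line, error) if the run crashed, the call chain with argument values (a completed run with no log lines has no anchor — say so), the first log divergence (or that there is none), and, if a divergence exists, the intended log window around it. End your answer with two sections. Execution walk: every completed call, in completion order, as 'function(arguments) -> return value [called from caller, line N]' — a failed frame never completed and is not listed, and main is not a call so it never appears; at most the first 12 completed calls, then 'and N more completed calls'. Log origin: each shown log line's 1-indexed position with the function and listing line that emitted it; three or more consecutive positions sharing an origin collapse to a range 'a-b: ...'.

Answer: the defect is in process_batch at line 48.
The tell: The earliest visible damage is log position 15 — 'stage result 28' rather than the intended 'stage result 21'.
Call chain: main.
First divergence: position 15 — shown 'stage result 28', intended 'stage result 21'.
Intended log window:
  13: match at position 0
  14: hit index 0
  15: stage result 21
Execution walk:
  settle_round([7, 2, 6, 11]) -> 11  [called from resolve_slot, line 30]
  merge_totals([7, 2, 6, 11], 7) -> 11  [called from resolve_slot, line 31]
  resolve_slot([7, 2, 6, 11], 7) -> 1  [called from main, line 54]
  mix_signals([7, 2, 6, 11], 7) -> 0  [called from process_batch, line 45]
  process_batch([7, 2, 6, 11], 7) -> 28  [called from main, line 55]
Log origins:
  1: emitted by main (line 53)
  2: emitted by resolve_slot (line 29)
  3: emitted by settle_round (line 6)
  4: emitted by merge_totals (line 10)
  5-8: emitted by merge_totals (line 15)
  9: emitted by merge_totals (line 16)
  10: emitted by resolve_slot (line 32)
  11: emitted by process_batch (line 44)
  12: emitted by mix_signals (line 37)
  13: emitted by mix_signals (line 40)
  14: emitted by process_batch (line 46)
  15: emitted by main (line 56)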